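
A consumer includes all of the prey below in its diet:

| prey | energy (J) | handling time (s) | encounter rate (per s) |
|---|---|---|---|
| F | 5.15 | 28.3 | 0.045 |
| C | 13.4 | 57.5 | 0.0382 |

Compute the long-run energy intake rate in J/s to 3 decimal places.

0.166 J/s

R = (0.045×5.15 + 0.0382×13.4) / (1 + 0.045×28.3 + 0.0382×57.5) = 0.7436/4.47 = 0.1664 J/s.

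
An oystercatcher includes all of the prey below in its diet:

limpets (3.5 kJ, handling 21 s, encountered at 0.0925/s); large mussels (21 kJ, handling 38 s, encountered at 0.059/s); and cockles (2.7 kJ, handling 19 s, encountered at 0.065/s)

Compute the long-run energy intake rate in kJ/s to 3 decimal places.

Energy encountered per unit search time: 0.0925×3.5 + 0.059×21 + 0.065×2.7 = 1.738 kJ/s.
Handling time per unit search time: 0.0925×21 + 0.059×38 + 0.065×19 = 5.42.
Rate = 1.738/(1 + 5.42) = 0.2708 kJ/s.

0.271 kJ/s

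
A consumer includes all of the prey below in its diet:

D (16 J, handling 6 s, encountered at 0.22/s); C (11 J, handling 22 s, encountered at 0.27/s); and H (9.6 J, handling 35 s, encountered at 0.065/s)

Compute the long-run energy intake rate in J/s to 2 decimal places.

0.68 J/s

R = Σλ_iE_i / (1 + Σλ_ih_i)
Numerator: 0.22×16 + 0.27×11 + 0.065×9.6 = 7.114
Denominator: 1 + 0.22×6 + 0.27×22 + 0.065×35 = 10.54
R = 7.114/10.54 = 0.6753 J/s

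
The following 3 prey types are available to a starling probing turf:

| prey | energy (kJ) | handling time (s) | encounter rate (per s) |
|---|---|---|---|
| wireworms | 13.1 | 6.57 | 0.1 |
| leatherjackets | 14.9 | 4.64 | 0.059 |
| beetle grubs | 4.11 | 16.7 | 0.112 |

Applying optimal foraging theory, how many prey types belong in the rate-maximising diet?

2

Rank by E/h (kJ/s): leatherjackets 3.21, wireworms 1.99, beetle grubs 0.246. Include each in turn until the next type's E/h falls below the running intake rate.
Rate on top 1: 0.6902. wireworms: 1.99 > 0.6902 → include.
Rate on top 2: 1.134. beetle grubs: 0.246 < 1.134 → exclude; stop.
Optimal diet: leatherjackets, wireworms — 2 of 3 types.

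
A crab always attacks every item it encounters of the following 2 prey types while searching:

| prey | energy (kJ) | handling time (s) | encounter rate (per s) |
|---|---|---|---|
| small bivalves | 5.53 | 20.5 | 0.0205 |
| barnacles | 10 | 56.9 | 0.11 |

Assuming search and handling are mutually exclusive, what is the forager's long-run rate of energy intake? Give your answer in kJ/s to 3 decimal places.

R = (0.0205×5.53 + 0.11×10) / (1 + 0.0205×20.5 + 0.11×56.9) = 1.213/7.679 = 0.158 kJ/s.

0.158 kJ/s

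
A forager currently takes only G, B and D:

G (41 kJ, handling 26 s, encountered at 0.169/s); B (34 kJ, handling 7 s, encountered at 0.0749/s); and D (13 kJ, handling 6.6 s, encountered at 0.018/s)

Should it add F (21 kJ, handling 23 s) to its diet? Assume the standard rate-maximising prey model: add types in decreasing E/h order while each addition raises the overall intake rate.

No

Intake rate on the current diet: R = (0.169×41 + 0.0749×34 + 0.018×13) / (1 + 0.169×26 + 0.0749×7 + 0.018×6.6) = 9.71/6.037 = 1.608 kJ/s.
Profitability of F: 21/23 = 0.913 kJ/s.
Since 0.913 < R, time spent handling F is better spent searching.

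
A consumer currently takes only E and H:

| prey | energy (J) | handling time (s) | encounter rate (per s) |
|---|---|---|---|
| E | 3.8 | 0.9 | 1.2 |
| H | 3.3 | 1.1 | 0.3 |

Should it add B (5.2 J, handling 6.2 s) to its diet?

Current rate: (1.2×3.8 + 0.3×3.3)/(1 + 1.2×0.9 + 0.3×1.1) = 2.303 J/s.
Profitability of B: 5.2/6.2 = 0.8387 J/s.
0.8387 < 2.303, so adding B would lower the average — exclude it.

No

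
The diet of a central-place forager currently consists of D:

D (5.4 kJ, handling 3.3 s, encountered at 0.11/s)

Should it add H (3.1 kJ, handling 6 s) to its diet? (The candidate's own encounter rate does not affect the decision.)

Intake rate on the current diet: R = (0.11×5.4) / (1 + 0.11×3.3) = 0.594/1.363 = 0.4358 kJ/s.
H: E/h = 3.1/6 = 0.5167 kJ/s.
0.5167 > 0.4358, so adding H raises the average — include it.

Yes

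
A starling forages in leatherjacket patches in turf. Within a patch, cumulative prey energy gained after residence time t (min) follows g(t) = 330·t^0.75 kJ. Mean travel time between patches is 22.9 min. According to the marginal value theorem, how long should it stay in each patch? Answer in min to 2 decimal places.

68.70 min

Maximise g(t)/(T+t): set derivative to zero → g'(t)(T+t) = g(t).
g'(t) = 0.75·330·t^-0.25. Setting 0.75·330·t^-0.25 = 330·t^0.75/(22.9+t) gives 0.75(22.9+t) = t, so 0.25·t = 0.75×22.9.
t* = 0.75×22.9/0.25 = 68.7 min.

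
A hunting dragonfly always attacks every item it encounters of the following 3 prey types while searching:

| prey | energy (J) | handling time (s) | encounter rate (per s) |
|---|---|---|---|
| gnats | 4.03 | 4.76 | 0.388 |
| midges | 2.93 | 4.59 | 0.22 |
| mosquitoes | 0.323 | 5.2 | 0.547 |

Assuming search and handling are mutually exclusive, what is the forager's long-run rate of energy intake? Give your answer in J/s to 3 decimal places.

0.356 J/s

R = (0.388×4.03 + 0.22×2.93 + 0.547×0.323) / (1 + 0.388×4.76 + 0.22×4.59 + 0.547×5.2) = 2.385/6.701 = 0.3559 J/s.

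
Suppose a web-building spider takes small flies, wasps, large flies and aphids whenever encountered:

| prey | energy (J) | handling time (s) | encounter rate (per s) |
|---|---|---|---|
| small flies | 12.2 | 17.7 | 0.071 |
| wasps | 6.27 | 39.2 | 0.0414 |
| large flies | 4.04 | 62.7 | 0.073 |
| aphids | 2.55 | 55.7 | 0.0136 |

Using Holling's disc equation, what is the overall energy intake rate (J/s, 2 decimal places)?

0.16 J/s

R = (0.071×12.2 + 0.0414×6.27 + 0.073×4.04 + 0.0136×2.55) / (1 + 0.071×17.7 + 0.0414×39.2 + 0.073×62.7 + 0.0136×55.7) = 1.455/9.214 = 0.1579 J/s.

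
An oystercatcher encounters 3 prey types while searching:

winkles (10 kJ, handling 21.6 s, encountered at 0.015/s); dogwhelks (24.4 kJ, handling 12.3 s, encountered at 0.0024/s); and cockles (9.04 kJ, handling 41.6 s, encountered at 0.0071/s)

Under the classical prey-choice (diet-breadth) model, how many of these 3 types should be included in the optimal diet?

E/h in descending order: dogwhelks 1.98, winkles 0.463, cockles 0.217 kJ/s. The optimal diet is the largest prefix of this list for which every included type satisfies E_i/h_i > R on the types above it.
Rate on top 1: 0.05688. winkles: 0.463 > 0.05688 → include.
Rate on top 2: 0.1541. cockles: 0.217 > 0.1541 → include.
Optimal diet: dogwhelks, winkles, cockles — 3 of 3 types.

3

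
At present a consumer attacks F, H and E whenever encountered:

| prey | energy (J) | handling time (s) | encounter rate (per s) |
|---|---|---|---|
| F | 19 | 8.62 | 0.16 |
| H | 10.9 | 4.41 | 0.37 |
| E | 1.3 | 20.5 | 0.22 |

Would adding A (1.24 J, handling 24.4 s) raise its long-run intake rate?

No

Intake rate on the current diet: R = (0.16×19 + 0.37×10.9 + 0.22×1.3) / (1 + 0.16×8.62 + 0.37×4.41 + 0.22×20.5) = 7.359/8.521 = 0.8636 J/s.
Profitability of A: 1.24/24.4 = 0.05082 J/s.
Since 0.05082 < R, time spent handling A is better spent searching.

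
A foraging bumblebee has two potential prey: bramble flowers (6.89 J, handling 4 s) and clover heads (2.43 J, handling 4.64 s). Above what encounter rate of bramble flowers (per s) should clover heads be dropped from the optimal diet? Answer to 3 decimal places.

0.109 per s

Drop clover heads once their profitability E₂/h₂ falls below the rate achievable on bramble flowers alone: E₂/h₂ = λE₁/(1 + λh₁).
Solve for λ: λE₁h₂ = E₂(1 + λh₁) → λ(E₁h₂ − E₂h₁) = E₂ → λ = E₂/(E₁h₂ − E₂h₁).
λ = 2.43/(6.89×4.64 − 2.43×4) = 2.43/22.25 = 0.1092 per s.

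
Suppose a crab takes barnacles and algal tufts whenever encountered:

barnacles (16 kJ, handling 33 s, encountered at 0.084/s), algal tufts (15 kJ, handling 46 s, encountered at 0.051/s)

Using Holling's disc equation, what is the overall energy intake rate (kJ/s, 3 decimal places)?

R = Σλ_iE_i / (1 + Σλ_ih_i)
Numerator: 0.084×16 + 0.051×15 = 2.109
Denominator: 1 + 0.084×33 + 0.051×46 = 6.118
R = 2.109/6.118 = 0.3447 kJ/s

0.345 kJ/s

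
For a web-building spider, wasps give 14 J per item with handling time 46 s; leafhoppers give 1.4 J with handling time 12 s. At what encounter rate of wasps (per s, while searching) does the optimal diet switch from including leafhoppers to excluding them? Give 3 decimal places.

The zero-one rule: include leafhoppers iff E₂/h₂ > λE₁/(1+λh₁). Equality gives the switch point.
λE₁h₂ = E₂ + λE₂h₁ ⇒ λ = E₂/(E₁h₂ − E₂h₁) = 1.4/(168 − 64.4) = 0.01351 per s.

0.014 per s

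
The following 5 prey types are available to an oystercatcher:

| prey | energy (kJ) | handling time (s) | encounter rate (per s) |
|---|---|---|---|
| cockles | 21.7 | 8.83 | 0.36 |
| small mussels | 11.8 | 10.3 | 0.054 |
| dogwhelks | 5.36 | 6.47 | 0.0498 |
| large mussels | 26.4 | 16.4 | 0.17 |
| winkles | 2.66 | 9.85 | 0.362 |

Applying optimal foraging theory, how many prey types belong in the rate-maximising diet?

Profitabilities (E/h, kJ/s): cockles 2.46, large mussels 1.61, small mussels 1.15, dogwhelks 0.828, winkles 0.27. Add prey in this order while the next type's profitability exceeds the intake rate on those already taken.
Rate on top 1: 1.869. large mussels: 1.61 < 1.869 → exclude; stop.
Optimal diet: cockles — 1 of 5 types.

1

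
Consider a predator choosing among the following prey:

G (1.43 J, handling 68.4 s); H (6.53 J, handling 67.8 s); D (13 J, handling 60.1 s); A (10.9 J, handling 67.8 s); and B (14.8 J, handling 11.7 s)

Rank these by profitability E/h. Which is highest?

Profitability E/h (J/s): G = 1.43/68.4 = 0.0209, H = 6.53/67.8 = 0.0963, D = 13/60.1 = 0.216, A = 10.9/67.8 = 0.161, B = 14.8/11.7 = 1.26.
Ranked: B > D > A > H > G.

B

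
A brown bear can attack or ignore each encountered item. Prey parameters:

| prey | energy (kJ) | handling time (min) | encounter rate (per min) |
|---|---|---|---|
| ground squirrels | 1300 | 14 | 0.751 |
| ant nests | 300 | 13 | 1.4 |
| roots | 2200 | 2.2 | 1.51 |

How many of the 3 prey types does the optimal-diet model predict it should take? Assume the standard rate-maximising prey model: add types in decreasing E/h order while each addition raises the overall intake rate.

1

E/h in descending order: roots 1e+03, ground squirrels 92.9, ant nests 23.1 kJ/min. The optimal diet is the largest prefix of this list for which every included type satisfies E_i/h_i > R on the types above it.
Rate on top 1: 768.6. ground squirrels: 92.9 < 768.6 → exclude; stop.
Optimal diet: roots — 1 of 3 types.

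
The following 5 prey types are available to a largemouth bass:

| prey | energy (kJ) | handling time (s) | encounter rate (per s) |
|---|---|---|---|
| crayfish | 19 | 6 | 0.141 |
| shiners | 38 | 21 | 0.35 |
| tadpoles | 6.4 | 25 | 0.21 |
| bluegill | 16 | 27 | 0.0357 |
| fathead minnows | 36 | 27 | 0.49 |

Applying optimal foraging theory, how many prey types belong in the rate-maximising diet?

Profitabilities (E/h, kJ/s): crayfish 3.17, shiners 1.81, fathead minnows 1.33, bluegill 0.593, tadpoles 0.256. Add prey in this order while the next type's profitability exceeds the intake rate on those already taken.
Rate on top 1: 1.451. shiners: 1.81 > 1.451 → include.
Rate on top 2: 1.738. fathead minnows: 1.33 < 1.738 → exclude; stop.
Optimal diet: crayfish, shiners — 2 of 5 types.

2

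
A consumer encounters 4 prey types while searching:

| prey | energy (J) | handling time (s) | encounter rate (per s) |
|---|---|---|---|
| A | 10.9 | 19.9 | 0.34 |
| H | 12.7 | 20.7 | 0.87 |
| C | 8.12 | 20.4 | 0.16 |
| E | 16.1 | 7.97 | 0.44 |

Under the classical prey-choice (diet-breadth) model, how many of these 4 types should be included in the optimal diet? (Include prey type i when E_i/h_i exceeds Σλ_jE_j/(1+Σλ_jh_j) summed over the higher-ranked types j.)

1

Profitabilities (E/h, J/s): E 2.02, H 0.614, A 0.548, C 0.398. Add prey in this order while the next type's profitability exceeds the intake rate on those already taken.
Rate on top 1: 1.572. H: 0.614 < 1.572 → exclude; stop.
Optimal diet: E — 1 of 4 types.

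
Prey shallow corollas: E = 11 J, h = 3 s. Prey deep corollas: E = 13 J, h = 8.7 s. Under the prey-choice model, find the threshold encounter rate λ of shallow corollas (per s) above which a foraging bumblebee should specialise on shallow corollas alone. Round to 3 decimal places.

0.229 per s

At the threshold, the rate on shallow corollas alone equals the profitability of deep corollas: λ·11/(1 + λ·3) = 13/8.7 = 1.494.
Rearranging, λ(11 − 1.494×3) = 1.494, so λ = 1.494/6.517 = 0.2293 per s.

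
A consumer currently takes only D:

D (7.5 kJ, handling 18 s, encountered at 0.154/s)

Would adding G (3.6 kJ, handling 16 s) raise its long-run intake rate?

Intake rate on the current diet: R = (0.154×7.5) / (1 + 0.154×18) = 1.155/3.772 = 0.3062 kJ/s.
G: E/h = 3.6/16 = 0.225 kJ/s.
0.225 < 0.3062, so adding G would lower the average — exclude it.

No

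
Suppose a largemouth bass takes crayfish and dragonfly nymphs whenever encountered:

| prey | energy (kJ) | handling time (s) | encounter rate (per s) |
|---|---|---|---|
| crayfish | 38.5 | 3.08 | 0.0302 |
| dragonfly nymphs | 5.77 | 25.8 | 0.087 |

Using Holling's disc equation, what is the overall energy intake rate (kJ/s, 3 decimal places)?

Energy encountered per unit search time: 0.0302×38.5 + 0.087×5.77 = 1.665 kJ/s.
Handling time per unit search time: 0.0302×3.08 + 0.087×25.8 = 2.338.
Rate = 1.665/(1 + 2.338) = 0.4988 kJ/s.

0.499 kJ/s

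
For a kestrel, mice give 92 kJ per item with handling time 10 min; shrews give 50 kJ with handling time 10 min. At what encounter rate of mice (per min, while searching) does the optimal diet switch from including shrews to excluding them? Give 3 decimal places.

0.119 per min

The zero-one rule: include shrews iff E₂/h₂ > λE₁/(1+λh₁). Equality gives the switch point.
λE₁h₂ = E₂ + λE₂h₁ ⇒ λ = E₂/(E₁h₂ − E₂h₁) = 50/(920 − 500) = 0.119 per min.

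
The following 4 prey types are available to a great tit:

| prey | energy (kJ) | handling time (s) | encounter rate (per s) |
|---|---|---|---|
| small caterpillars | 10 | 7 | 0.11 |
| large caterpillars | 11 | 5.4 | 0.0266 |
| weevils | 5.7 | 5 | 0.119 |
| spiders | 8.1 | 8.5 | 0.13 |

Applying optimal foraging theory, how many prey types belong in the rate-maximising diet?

4

Rank by E/h (kJ/s): large caterpillars 2.04, small caterpillars 1.43, weevils 1.14, spiders 0.953. Include each in turn until the next type's E/h falls below the running intake rate.
Rate on top 1: 0.2558. small caterpillars: 1.43 > 0.2558 → include.
Rate on top 2: 0.7277. weevils: 1.14 > 0.7277 → include.
Rate on top 3: 0.8255. spiders: 0.953 > 0.8255 → include.
Optimal diet: large caterpillars, small caterpillars, weevils, spiders — 4 of 4 types.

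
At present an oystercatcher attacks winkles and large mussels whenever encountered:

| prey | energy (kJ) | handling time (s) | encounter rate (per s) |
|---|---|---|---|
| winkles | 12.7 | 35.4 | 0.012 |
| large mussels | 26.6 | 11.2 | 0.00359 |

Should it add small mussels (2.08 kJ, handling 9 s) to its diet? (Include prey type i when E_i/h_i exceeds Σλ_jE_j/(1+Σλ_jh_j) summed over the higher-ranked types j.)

Intake rate on the current diet: R = (0.012×12.7 + 0.00359×26.6) / (1 + 0.012×35.4 + 0.00359×11.2) = 0.2479/1.465 = 0.1692 kJ/s.
small mussels: E/h = 2.08/9 = 0.2311 kJ/s.
Since 0.2311 > R, including small mussels increases the long-run rate.

Yes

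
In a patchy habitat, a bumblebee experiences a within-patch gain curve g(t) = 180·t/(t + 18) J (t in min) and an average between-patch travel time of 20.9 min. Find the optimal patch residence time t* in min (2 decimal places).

19.40 min

By the marginal value theorem, leave when the instantaneous gain rate g'(t) equals the habitat-wide average g(t)/(T + t).
g'(t) = 180·18/(t + 18)². Setting 180·18/(t+18)² = 180t/[(t+18)(20.9+t)] gives 18(20.9+t) = t(t+18), so t² = 18×20.9 = 376.2.
t* = √376.2 = 19.4 min.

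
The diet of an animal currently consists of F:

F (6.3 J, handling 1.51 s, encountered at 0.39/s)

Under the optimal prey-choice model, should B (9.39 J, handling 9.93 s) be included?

Current rate: (0.39×6.3)/(1 + 0.39×1.51) = 1.546 J/s.
Profitability of B: 9.39/9.93 = 0.9456 J/s.
0.9456 < 1.546, so adding B would lower the average — exclude it.

No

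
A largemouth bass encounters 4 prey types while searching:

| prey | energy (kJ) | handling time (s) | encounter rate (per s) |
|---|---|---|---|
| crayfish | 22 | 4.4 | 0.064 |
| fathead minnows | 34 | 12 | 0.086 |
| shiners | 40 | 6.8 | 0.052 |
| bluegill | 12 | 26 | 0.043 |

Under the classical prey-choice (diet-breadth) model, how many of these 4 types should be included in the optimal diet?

E/h in descending order: shiners 5.88, crayfish 5, fathead minnows 2.83, bluegill 0.462 kJ/s. The optimal diet is the largest prefix of this list for which every included type satisfies E_i/h_i > R on the types above it.
Rate on top 1: 1.537. crayfish: 5 > 1.537 → include.
Rate on top 2: 2.133. fathead minnows: 2.83 > 2.133 → include.
Rate on top 3: 2.404. bluegill: 0.462 < 2.404 → exclude; stop.
Optimal diet: shiners, crayfish, fathead minnows — 3 of 4 types.

3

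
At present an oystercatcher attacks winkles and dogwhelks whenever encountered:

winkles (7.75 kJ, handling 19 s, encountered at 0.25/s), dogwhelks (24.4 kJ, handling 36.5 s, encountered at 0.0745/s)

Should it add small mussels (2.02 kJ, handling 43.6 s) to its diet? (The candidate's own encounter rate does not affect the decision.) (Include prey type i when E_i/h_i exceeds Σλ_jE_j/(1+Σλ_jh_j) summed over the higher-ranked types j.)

Current rate: (0.25×7.75 + 0.0745×24.4)/(1 + 0.25×19 + 0.0745×36.5) = 0.4434 kJ/s.
small mussels: E/h = 2.02/43.6 = 0.04633 kJ/s.
0.04633 < 0.4434, so adding small mussels would lower the average — exclude it.

No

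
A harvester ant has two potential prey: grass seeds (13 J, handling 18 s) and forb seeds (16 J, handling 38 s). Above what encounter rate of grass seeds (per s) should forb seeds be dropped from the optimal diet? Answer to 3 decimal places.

0.078 per s

Drop forb seeds once their profitability E₂/h₂ falls below the rate achievable on grass seeds alone: E₂/h₂ = λE₁/(1 + λh₁).
Solve for λ: λE₁h₂ = E₂(1 + λh₁) → λ(E₁h₂ − E₂h₁) = E₂ → λ = E₂/(E₁h₂ − E₂h₁).
λ = 16/(13×38 − 16×18) = 16/206 = 0.07767 per s.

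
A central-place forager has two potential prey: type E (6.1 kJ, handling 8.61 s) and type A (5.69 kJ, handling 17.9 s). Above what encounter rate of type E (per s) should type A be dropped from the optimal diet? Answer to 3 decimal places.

The zero-one rule: include type A iff E₂/h₂ > λE₁/(1+λh₁). Equality gives the switch point.
λE₁h₂ = E₂ + λE₂h₁ ⇒ λ = E₂/(E₁h₂ − E₂h₁) = 5.69/(109.2 − 48.99) = 0.09452 per s.

0.095 per s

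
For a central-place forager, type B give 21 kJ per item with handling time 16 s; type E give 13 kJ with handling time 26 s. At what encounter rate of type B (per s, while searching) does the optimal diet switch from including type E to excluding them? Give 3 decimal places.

0.038 per s

At the threshold, the rate on type B alone equals the profitability of type E: λ·21/(1 + λ·16) = 13/26 = 0.5.
Rearranging, λ(21 − 0.5×16) = 0.5, so λ = 0.5/13 = 0.03846 per s.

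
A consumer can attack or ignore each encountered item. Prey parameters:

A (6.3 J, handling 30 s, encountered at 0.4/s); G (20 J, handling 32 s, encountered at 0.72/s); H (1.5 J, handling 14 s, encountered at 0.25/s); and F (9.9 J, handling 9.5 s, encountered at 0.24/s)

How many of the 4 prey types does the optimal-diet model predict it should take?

Profitabilities (E/h, J/s): F 1.04, G 0.625, A 0.21, H 0.107. Add prey in this order while the next type's profitability exceeds the intake rate on those already taken.
Rate on top 1: 0.7244. G: 0.625 < 0.7244 → exclude; stop.
Optimal diet: F — 1 of 4 types.

1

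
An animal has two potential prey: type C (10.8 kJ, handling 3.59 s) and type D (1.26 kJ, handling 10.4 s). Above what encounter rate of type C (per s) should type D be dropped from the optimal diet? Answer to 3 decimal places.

Drop type D once their profitability E₂/h₂ falls below the rate achievable on type C alone: E₂/h₂ = λE₁/(1 + λh₁).
Solve for λ: λE₁h₂ = E₂(1 + λh₁) → λ(E₁h₂ − E₂h₁) = E₂ → λ = E₂/(E₁h₂ − E₂h₁).
λ = 1.26/(10.8×10.4 − 1.26×3.59) = 1.26/107.8 = 0.01169 per s.

0.012 per s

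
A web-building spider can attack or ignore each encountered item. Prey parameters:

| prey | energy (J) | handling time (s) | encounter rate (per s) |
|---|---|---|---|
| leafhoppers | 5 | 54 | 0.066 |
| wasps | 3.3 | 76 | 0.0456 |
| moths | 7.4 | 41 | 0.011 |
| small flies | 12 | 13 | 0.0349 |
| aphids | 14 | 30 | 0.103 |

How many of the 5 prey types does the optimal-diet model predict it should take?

Profitabilities (E/h, J/s): small flies 0.923, aphids 0.467, moths 0.18, leafhoppers 0.0926, wasps 0.0434. Add prey in this order while the next type's profitability exceeds the intake rate on those already taken.
Rate on top 1: 0.2881. aphids: 0.467 > 0.2881 → include.
Rate on top 2: 0.4095. moths: 0.18 < 0.4095 → exclude; stop.
Optimal diet: small flies, aphids — 2 of 5 types.

2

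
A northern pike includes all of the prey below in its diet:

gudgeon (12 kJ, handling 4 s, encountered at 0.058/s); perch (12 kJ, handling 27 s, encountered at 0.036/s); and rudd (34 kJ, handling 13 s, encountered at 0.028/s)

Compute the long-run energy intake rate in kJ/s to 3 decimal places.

R = Σλ_iE_i / (1 + Σλ_ih_i)
Numerator: 0.058×12 + 0.036×12 + 0.028×34 = 2.08
Denominator: 1 + 0.058×4 + 0.036×27 + 0.028×13 = 2.568
R = 2.08/2.568 = 0.81 kJ/s

0.810 kJ/s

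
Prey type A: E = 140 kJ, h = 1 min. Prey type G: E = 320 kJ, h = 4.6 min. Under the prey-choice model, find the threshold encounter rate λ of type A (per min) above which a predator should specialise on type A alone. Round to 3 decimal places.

0.988 per min

The zero-one rule: include type G iff E₂/h₂ > λE₁/(1+λh₁). Equality gives the switch point.
λE₁h₂ = E₂ + λE₂h₁ ⇒ λ = E₂/(E₁h₂ − E₂h₁) = 320/(644 − 320) = 0.9877 per min.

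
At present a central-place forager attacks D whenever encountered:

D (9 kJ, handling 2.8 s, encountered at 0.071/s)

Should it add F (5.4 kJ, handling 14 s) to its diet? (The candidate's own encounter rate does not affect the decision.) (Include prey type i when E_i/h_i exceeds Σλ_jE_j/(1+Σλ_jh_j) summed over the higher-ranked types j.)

Current rate: (0.071×9)/(1 + 0.071×2.8) = 0.533 kJ/s.
Profitability of F: 5.4/14 = 0.3857 kJ/s.
0.3857 < 0.533, so adding F would lower the average — exclude it.

No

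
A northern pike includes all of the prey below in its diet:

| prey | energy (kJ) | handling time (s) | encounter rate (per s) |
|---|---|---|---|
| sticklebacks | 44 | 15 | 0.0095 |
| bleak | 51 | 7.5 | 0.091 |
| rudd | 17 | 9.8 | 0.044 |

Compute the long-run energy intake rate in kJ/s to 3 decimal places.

2.574 kJ/s

R = (0.0095×44 + 0.091×51 + 0.044×17) / (1 + 0.0095×15 + 0.091×7.5 + 0.044×9.8) = 5.807/2.256 = 2.574 kJ/s.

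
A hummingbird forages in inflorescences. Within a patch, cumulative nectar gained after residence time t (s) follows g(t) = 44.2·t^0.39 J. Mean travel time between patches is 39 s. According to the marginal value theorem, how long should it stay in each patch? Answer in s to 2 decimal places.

24.93 s

Optimal t* satisfies g'(t*) = g(t*)/(T + t*).
g'(t) = 0.39·44.2·t^-0.61. Setting 0.39·44.2·t^-0.61 = 44.2·t^0.39/(39+t) gives 0.39(39+t) = t, so 0.61·t = 0.39×39.
t* = 0.39×39/0.61 = 24.93 s.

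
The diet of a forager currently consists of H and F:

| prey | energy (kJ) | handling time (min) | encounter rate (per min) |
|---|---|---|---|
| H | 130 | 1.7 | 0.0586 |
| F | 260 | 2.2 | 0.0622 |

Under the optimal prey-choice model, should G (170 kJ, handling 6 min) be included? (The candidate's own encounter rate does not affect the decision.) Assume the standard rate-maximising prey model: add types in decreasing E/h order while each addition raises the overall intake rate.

On H and F alone, R = ΣλE/(1+Σλh) = 23.79/1.236 = 19.24 kJ/min.
G: E/h = 170/6 = 28.33 kJ/min.
Since 28.33 > R, including G increases the long-run rate.

Yes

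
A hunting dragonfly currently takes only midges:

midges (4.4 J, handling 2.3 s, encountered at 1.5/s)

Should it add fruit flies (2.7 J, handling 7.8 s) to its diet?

Intake rate on the current diet: R = (1.5×4.4) / (1 + 1.5×2.3) = 6.6/4.45 = 1.483 J/s.
fruit flies: E/h = 2.7/7.8 = 0.3462 J/s.
0.3462 < 1.483, so adding fruit flies would lower the average — exclude it.

No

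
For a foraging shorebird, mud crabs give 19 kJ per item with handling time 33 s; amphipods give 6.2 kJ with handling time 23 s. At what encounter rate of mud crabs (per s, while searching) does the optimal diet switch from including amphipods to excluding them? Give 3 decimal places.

0.027 per s

At the threshold, the rate on mud crabs alone equals the profitability of amphipods: λ·19/(1 + λ·33) = 6.2/23 = 0.2696.
Rearranging, λ(19 − 0.2696×33) = 0.2696, so λ = 0.2696/10.1 = 0.02668 per s.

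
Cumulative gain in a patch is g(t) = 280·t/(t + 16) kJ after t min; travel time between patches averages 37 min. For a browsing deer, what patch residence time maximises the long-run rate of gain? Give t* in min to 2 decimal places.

24.33 min

Maximise g(t)/(T+t): set derivative to zero → g'(t)(T+t) = g(t).
g'(t) = 280·16/(t + 16)². Setting 280·16/(t+16)² = 280t/[(t+16)(37+t)] gives 16(37+t) = t(t+16), so t² = 16×37 = 592.
t* = √592 = 24.33 min.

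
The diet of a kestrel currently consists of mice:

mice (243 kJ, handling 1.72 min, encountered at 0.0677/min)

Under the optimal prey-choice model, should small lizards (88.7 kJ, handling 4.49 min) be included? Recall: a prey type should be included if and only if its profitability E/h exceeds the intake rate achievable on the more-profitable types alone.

Yes

On mice alone, R = ΣλE/(1+Σλh) = 16.45/1.116 = 14.74 kJ/min.
small lizards: E/h = 88.7/4.49 = 19.76 kJ/min.
Since 19.76 > R, including small lizards increases the long-run rate.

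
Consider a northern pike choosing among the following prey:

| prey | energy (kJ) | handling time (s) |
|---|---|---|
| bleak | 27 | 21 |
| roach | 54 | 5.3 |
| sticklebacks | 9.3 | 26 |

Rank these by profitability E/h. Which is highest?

roach

In descending order of E/h:
roach: 54/5.3 = 10.2 kJ/s
bleak: 27/21 = 1.29 kJ/s
sticklebacks: 9.3/26 = 0.358 kJ/s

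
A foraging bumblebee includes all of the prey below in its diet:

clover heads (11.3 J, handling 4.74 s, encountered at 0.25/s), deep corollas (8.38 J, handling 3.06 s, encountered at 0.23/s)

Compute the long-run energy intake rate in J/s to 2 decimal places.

R = (0.25×11.3 + 0.23×8.38) / (1 + 0.25×4.74 + 0.23×3.06) = 4.752/2.889 = 1.645 J/s.

1.65 J/s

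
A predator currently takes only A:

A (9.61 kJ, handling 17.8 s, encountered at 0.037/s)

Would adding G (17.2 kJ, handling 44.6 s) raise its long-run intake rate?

Yes

On A alone, R = ΣλE/(1+Σλh) = 0.3556/1.659 = 0.2144 kJ/s.
G: E/h = 17.2/44.6 = 0.3857 kJ/s.
0.3857 > 0.2144, so adding G raises the average — include it.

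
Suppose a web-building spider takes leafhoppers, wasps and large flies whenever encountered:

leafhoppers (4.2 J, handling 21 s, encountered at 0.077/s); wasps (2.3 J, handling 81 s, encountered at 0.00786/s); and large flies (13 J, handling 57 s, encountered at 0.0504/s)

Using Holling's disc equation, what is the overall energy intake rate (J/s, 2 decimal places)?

0.16 J/s

Energy encountered per unit search time: 0.077×4.2 + 0.00786×2.3 + 0.0504×13 = 0.9967 J/s.
Handling time per unit search time: 0.077×21 + 0.00786×81 + 0.0504×57 = 5.126.
Rate = 0.9967/(1 + 5.126) = 0.1627 J/s.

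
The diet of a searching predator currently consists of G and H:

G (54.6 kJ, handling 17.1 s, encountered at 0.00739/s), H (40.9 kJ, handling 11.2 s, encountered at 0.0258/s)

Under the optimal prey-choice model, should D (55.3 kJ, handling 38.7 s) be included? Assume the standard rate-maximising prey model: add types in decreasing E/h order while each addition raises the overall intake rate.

Yes

Current rate: (0.00739×54.6 + 0.0258×40.9)/(1 + 0.00739×17.1 + 0.0258×11.2) = 1.031 kJ/s.
Profitability of D: 55.3/38.7 = 1.429 kJ/s.
1.429 > 1.031, so adding D raises the average — include it.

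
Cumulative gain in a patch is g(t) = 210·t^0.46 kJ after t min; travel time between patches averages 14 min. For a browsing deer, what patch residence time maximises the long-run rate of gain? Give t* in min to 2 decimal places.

Maximise g(t)/(T+t): set derivative to zero → g'(t)(T+t) = g(t).
g'(t) = 0.46·210·t^-0.54. Setting 0.46·210·t^-0.54 = 210·t^0.46/(14+t) gives 0.46(14+t) = t, so 0.54·t = 0.46×14.
t* = 0.46×14/0.54 = 11.93 min.

11.93 min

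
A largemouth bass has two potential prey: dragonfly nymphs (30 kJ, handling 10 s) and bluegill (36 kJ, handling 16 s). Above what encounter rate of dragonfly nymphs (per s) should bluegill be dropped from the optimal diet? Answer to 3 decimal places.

0.300 per s

The zero-one rule: include bluegill iff E₂/h₂ > λE₁/(1+λh₁). Equality gives the switch point.
λE₁h₂ = E₂ + λE₂h₁ ⇒ λ = E₂/(E₁h₂ − E₂h₁) = 36/(480 − 360) = 0.3 per s.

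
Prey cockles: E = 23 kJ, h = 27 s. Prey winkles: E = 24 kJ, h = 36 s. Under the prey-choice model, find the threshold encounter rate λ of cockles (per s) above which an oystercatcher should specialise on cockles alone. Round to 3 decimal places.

0.133 per s

The zero-one rule: include winkles iff E₂/h₂ > λE₁/(1+λh₁). Equality gives the switch point.
λE₁h₂ = E₂ + λE₂h₁ ⇒ λ = E₂/(E₁h₂ − E₂h₁) = 24/(828 − 648) = 0.1333 per s.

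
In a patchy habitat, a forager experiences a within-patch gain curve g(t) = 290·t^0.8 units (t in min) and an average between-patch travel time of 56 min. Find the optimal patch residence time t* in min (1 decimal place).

224.0 min

Maximise g(t)/(T+t): set derivative to zero → g'(t)(T+t) = g(t).
g'(t) = 0.8·290·t^-0.2. Setting 0.8·290·t^-0.2 = 290·t^0.8/(56+t) gives 0.8(56+t) = t, so 0.20·t = 0.8×56.
t* = 0.8×56/0.20 = 224 min.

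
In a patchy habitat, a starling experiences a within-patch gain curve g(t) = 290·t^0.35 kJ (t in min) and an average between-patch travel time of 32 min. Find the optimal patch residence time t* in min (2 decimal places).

Optimal t* satisfies g'(t*) = g(t*)/(T + t*).
g'(t) = 0.35·290·t^-0.65. Setting 0.35·290·t^-0.65 = 290·t^0.35/(32+t) gives 0.35(32+t) = t, so 0.65·t = 0.35×32.
t* = 0.35×32/0.65 = 17.23 min.

17.23 min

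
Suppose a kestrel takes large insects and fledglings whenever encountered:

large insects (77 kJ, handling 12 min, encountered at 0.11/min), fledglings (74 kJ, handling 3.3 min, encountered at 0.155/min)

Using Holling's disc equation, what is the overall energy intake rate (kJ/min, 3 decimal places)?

7.042 kJ/min

R = (0.11×77 + 0.155×74) / (1 + 0.11×12 + 0.155×3.3) = 19.94/2.832 = 7.042 kJ/min.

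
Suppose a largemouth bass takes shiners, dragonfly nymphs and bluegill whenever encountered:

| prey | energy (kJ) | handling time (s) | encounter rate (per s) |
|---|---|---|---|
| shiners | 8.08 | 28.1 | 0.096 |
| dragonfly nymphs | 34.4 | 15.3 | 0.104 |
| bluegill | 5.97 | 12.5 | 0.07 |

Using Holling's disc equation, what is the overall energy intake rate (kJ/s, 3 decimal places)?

0.774 kJ/s

Energy encountered per unit search time: 0.096×8.08 + 0.104×34.4 + 0.07×5.97 = 4.771 kJ/s.
Handling time per unit search time: 0.096×28.1 + 0.104×15.3 + 0.07×12.5 = 5.164.
Rate = 4.771/(1 + 5.164) = 0.7741 kJ/s.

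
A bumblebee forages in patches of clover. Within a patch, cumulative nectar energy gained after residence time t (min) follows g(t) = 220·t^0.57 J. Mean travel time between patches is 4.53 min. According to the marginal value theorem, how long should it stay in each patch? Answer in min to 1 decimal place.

By the marginal value theorem, leave when the instantaneous gain rate g'(t) equals the habitat-wide average g(t)/(T + t).
g'(t) = 0.57·220·t^-0.43. Setting 0.57·220·t^-0.43 = 220·t^0.57/(4.53+t) gives 0.57(4.53+t) = t, so 0.43·t = 0.57×4.53.
t* = 0.57×4.53/0.43 = 6.005 min.

6.0 min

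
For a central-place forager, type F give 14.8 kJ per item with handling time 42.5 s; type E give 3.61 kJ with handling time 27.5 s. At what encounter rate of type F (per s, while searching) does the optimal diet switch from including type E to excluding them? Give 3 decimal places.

At the threshold, the rate on type F alone equals the profitability of type E: λ·14.8/(1 + λ·42.5) = 3.61/27.5 = 0.1313.
Rearranging, λ(14.8 − 0.1313×42.5) = 0.1313, so λ = 0.1313/9.221 = 0.01424 per s.

0.014 per s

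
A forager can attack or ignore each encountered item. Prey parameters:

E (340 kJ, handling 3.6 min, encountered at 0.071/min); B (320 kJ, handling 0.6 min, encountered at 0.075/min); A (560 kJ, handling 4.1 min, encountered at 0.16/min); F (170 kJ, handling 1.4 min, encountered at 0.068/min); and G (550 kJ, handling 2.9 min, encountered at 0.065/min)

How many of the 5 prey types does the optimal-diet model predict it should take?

E/h in descending order: B 533, G 190, A 137, F 121, E 94.4 kJ/min. The optimal diet is the largest prefix of this list for which every included type satisfies E_i/h_i > R on the types above it.
Rate on top 1: 22.97. G: 190 > 22.97 → include.
Rate on top 2: 48.44. A: 137 > 48.44 → include.
Rate on top 3: 79.04. F: 121 > 79.04 → include.
Rate on top 4: 81.08. E: 94.4 > 81.08 → include.
Optimal diet: B, G, A, F, E — 5 of 5 types.

5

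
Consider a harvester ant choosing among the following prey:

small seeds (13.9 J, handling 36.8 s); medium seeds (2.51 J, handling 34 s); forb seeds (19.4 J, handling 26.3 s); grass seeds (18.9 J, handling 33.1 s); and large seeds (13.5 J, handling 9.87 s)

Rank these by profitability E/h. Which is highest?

In descending order of E/h:
large seeds: 13.5/9.87 = 1.37 J/s
forb seeds: 19.4/26.3 = 0.738 J/s
grass seeds: 18.9/33.1 = 0.571 J/s
small seeds: 13.9/36.8 = 0.378 J/s
medium seeds: 2.51/34 = 0.0738 J/s

large seeds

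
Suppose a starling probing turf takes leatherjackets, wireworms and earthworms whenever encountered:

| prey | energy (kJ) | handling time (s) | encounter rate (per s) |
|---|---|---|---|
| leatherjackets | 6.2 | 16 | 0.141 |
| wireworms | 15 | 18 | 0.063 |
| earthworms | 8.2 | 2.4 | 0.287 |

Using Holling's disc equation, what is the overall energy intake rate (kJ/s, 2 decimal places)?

Energy encountered per unit search time: 0.141×6.2 + 0.063×15 + 0.287×8.2 = 4.173 kJ/s.
Handling time per unit search time: 0.141×16 + 0.063×18 + 0.287×2.4 = 4.079.
Rate = 4.173/(1 + 4.079) = 0.8216 kJ/s.

0.82 kJ/s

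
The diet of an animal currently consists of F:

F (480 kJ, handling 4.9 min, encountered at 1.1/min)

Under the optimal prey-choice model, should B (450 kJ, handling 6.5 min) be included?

No

Intake rate on the current diet: R = (1.1×480) / (1 + 1.1×4.9) = 528/6.39 = 82.63 kJ/min.
Profitability of B: 450/6.5 = 69.23 kJ/min.
Since 69.23 < R, time spent handling B is better spent searching.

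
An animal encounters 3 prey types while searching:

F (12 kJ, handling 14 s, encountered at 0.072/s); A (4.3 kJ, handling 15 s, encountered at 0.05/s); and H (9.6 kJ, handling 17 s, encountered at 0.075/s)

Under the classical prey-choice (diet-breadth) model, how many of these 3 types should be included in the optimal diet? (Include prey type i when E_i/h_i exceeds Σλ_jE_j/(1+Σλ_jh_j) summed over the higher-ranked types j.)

Profitabilities (E/h, kJ/s): F 0.857, H 0.565, A 0.287. Add prey in this order while the next type's profitability exceeds the intake rate on those already taken.
Rate on top 1: 0.4303. H: 0.565 > 0.4303 → include.
Rate on top 2: 0.4825. A: 0.287 < 0.4825 → exclude; stop.
Optimal diet: F, H — 2 of 3 types.

2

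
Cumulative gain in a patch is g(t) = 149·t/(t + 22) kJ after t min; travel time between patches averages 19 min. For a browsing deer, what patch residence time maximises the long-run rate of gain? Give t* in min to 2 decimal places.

20.45 min

Optimal t* satisfies g'(t*) = g(t*)/(T + t*).
g'(t) = 149·22/(t + 22)². Setting 149·22/(t+22)² = 149t/[(t+22)(19+t)] gives 22(19+t) = t(t+22), so t² = 22×19 = 418.
t* = √418 = 20.45 min.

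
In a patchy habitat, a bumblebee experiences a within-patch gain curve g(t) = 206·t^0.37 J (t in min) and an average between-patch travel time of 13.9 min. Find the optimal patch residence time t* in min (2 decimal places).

8.16 min

By the marginal value theorem, leave when the instantaneous gain rate g'(t) equals the habitat-wide average g(t)/(T + t).
g'(t) = 0.37·206·t^-0.63. Setting 0.37·206·t^-0.63 = 206·t^0.37/(13.9+t) gives 0.37(13.9+t) = t, so 0.63·t = 0.37×13.9.
t* = 0.37×13.9/0.63 = 8.163 min.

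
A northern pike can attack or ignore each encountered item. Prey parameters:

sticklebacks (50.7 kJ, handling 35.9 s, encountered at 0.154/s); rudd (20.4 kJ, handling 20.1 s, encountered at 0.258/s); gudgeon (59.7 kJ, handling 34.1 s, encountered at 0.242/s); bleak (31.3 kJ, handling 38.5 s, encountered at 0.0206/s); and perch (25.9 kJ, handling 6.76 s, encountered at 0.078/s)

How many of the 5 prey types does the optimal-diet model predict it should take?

2

E/h in descending order: perch 3.83, gudgeon 1.75, sticklebacks 1.41, rudd 1.01, bleak 0.813 kJ/s. The optimal diet is the largest prefix of this list for which every included type satisfies E_i/h_i > R on the types above it.
Rate on top 1: 1.323. gudgeon: 1.75 > 1.323 → include.
Rate on top 2: 1.684. sticklebacks: 1.41 < 1.684 → exclude; stop.
Optimal diet: perch, gudgeon — 2 of 5 types.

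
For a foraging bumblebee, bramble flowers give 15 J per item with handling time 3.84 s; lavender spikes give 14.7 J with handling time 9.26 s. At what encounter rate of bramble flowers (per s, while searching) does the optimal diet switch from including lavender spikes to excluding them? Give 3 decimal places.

0.178 per s

At the threshold, the rate on bramble flowers alone equals the profitability of lavender spikes: λ·15/(1 + λ·3.84) = 14.7/9.26 = 1.587.
Rearranging, λ(15 − 1.587×3.84) = 1.587, so λ = 1.587/8.904 = 0.1783 per s.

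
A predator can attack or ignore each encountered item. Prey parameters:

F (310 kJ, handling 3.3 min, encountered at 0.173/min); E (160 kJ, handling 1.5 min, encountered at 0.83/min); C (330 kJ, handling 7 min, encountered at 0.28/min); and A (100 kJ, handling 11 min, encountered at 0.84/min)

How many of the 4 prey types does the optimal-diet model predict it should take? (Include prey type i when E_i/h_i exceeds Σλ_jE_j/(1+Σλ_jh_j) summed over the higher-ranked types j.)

Profitabilities (E/h, kJ/min): E 107, F 93.9, C 47.1, A 9.09. Add prey in this order while the next type's profitability exceeds the intake rate on those already taken.
Rate on top 1: 59.15. F: 93.9 > 59.15 → include.
Rate on top 2: 66.21. C: 47.1 < 66.21 → exclude; stop.
Optimal diet: E, F — 2 of 4 types.

2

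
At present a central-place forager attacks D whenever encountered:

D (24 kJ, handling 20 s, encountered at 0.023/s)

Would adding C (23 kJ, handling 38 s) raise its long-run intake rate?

On D alone, R = ΣλE/(1+Σλh) = 0.552/1.46 = 0.3781 kJ/s.
Profitability of C: 23/38 = 0.6053 kJ/s.
0.6053 > 0.3781, so adding C raises the average — include it.

Yes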